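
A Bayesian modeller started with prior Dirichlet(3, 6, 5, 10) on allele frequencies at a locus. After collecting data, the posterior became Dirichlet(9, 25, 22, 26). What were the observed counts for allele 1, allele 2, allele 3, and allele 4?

For a Dirichlet(α) prior with multinomial counts c, the posterior is Dirichlet(α + c) componentwise.
Counts are posterior − prior componentwise: 9−3=6, 25−6=19, 22−5=17, 26−10=16.

counts (6, 19, 17, 16)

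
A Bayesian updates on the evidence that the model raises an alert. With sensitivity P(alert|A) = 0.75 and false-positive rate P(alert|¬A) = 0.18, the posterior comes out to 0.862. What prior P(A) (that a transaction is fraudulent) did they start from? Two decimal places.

In odds form, posterior odds = prior odds × likelihood ratio, so prior odds = posterior odds ÷ LR.
Posterior odds = 0.862/(1−0.862) = 6.2464. LR = 0.75/0.18 = 4.1667.
Prior odds = 6.2464/4.1667 = 1.4991, so P(A) = 1.4991/(1+1.4991) ≈ 0.60.

P(A) = 0.60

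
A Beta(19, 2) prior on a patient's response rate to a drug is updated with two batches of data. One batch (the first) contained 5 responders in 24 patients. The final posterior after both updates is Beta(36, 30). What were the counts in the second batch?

Because Beta–binomial updating is additive in the counts, the combined data contributed (α_post−α_prior, β_post−β_prior) successes and failures.
Total across both batches: 36−19=17 responders, 30−2=28 non-responders.
Subtract the first batch: 17−5=12 responders and 28−19=9 non-responders.

12 responders and 9 non-responders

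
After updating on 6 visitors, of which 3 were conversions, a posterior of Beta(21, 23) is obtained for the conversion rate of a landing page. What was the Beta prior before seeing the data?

Under Beta–binomial conjugacy the posterior parameters are (α+s, β+f).
Subtract the data counts: 21−3=18, 23−3=20.

Beta(18, 20)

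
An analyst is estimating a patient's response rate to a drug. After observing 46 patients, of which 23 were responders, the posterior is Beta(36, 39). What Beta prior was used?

A Beta(α, β) prior with s successes and f failures in binomial data gives a Beta(α+s, β+f) posterior.
Subtract the data counts: 36−23=13, 39−23=16.

Beta(13, 16)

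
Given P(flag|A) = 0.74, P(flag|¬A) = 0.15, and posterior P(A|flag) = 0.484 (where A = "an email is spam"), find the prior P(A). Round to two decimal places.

In odds form, posterior odds = prior odds × likelihood ratio, so prior odds = posterior odds ÷ LR.
Posterior odds = 0.484/(1−0.484) = 0.9380. LR = 0.74/0.15 = 4.9333.
Prior odds = 0.9380/4.9333 = 0.1901, so P(A) = 0.1901/(1+0.1901) ≈ 0.16.

P(A) = 0.16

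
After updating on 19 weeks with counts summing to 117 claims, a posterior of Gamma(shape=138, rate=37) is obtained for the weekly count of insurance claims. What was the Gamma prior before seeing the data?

Gamma(shape=21, rate=18)

Gamma–Poisson conjugacy: posterior shape = α + Σxᵢ, posterior rate = β + n.
So α = 138 − 117 = 21 and β = 37 − 19 = 18.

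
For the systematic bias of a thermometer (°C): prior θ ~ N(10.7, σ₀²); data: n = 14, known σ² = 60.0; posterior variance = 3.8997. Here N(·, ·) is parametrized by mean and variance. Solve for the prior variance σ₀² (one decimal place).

σ₀² = 43.3

For the Normal–Normal model with known σ², precisions add: τ_n = τ₀ + n/σ².
So 1/σ₀² = 1/3.8997 − 14/60.0 = 0.256430 − 0.233333 = 0.023097.
Hence σ₀² = 1/0.023097 ≈ 43.3.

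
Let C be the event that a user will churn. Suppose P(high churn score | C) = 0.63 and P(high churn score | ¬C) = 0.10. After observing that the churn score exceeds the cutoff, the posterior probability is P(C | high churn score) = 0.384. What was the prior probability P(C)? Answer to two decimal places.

P(C) = 0.09

Bayes' rule in odds form gives O(C|E) = O(C)·[P(E|C)/P(E|¬C)], hence O(C) = O(C|E)/LR.
Posterior odds = 0.384/(1−0.384) = 0.6234. LR = 0.63/0.10 = 6.3000.
Prior odds = 0.6234/6.3000 = 0.0990, so P(C) = 0.0990/(1+0.0990) ≈ 0.09.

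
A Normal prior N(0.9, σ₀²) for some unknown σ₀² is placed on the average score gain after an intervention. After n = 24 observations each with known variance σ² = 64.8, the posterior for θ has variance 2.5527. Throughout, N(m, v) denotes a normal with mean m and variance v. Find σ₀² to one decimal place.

σ₀² = 46.8

For the Normal–Normal model with known σ², precisions add: τ_n = τ₀ + n/σ².
So 1/σ₀² = 1/2.5527 − 24/64.8 = 0.391742 − 0.370370 = 0.021372.
Hence σ₀² = 1/0.021372 ≈ 46.8.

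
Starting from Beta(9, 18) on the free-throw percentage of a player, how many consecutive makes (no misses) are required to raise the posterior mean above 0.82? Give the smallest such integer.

After k makes and 0 misses the posterior is Beta(9+k, 18), with mean (9+k)/(9+18+k).
Set (9+k)/(27+k) > 0.82 and solve: k > (0.82·27 − 9)/(1 − 0.82) = 73.000.
The smallest integer exceeding 73.000 is 74, and checking k=74: (83)/(101) = 0.8218 > 0.82.

k = 74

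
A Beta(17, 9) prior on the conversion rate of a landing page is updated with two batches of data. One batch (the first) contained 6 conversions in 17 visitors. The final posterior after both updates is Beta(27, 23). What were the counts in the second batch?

Because Beta–binomial updating is additive in the counts, the combined data contributed (α_post−α_prior, β_post−β_prior) successes and failures.
Total across both batches: 27−17=10 conversions, 23−9=14 bounces.
Subtract the first batch: 10−6=4 conversions and 14−11=3 bounces.

4 conversions and 3 bounces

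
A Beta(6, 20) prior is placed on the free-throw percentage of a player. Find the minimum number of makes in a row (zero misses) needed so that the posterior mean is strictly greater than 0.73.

k = 49

After k makes and 0 misses the posterior is Beta(6+k, 20), with mean (6+k)/(6+20+k).
Set (6+k)/(26+k) > 0.73 and solve: k > (0.73·26 − 6)/(1 − 0.73) = 48.074.
The smallest integer exceeding 48.074 is 49.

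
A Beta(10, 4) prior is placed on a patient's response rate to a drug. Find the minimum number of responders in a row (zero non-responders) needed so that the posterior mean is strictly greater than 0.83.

k = 10

After k responders and 0 non-responders the posterior is Beta(10+k, 4), with mean (10+k)/(10+4+k).
Set (10+k)/(14+k) > 0.83 and solve: k > (0.83·14 − 10)/(1 − 0.83) = 9.529.
The smallest integer exceeding 9.529 is 10.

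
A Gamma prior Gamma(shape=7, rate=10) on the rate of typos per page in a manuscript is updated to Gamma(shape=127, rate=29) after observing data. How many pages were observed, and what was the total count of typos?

n = 19 pages with total 120 typos

A Gamma(α, β) prior (rate parametrization) on a Poisson rate with n observations summing to S gives posterior Gamma(α+S, β+n).
Matching: Σxᵢ = 127 − 7 = 120 and n = 29 − 10 = 19.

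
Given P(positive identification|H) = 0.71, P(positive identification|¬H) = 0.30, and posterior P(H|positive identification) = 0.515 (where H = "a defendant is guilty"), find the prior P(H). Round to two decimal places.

P(H) = 0.31

In odds form, posterior odds = prior odds × likelihood ratio, so prior odds = posterior odds ÷ LR.
Posterior odds = 0.515/(1−0.515) = 1.0619. LR = 0.71/0.30 = 2.3667.
Prior odds = 1.0619/2.3667 = 0.4487, so P(H) = 0.4487/(1+0.4487) ≈ 0.31.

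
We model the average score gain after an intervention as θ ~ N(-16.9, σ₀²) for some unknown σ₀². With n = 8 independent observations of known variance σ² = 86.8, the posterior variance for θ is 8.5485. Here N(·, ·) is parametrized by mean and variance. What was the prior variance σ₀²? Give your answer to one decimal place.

σ₀² = 40.3

Posterior precision equals prior precision plus data precision: 1/σ_n² = 1/σ₀² + n/σ².
So 1/σ₀² = 1/8.5485 − 8/86.8 = 0.116980 − 0.092166 = 0.024814.
Hence σ₀² = 1/0.024814 ≈ 40.3.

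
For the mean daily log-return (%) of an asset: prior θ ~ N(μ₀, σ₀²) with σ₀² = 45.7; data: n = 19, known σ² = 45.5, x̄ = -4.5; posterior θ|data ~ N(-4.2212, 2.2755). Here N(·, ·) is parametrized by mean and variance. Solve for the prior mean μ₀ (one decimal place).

The posterior mean is a precision-weighted average: μ_n = (τ₀μ₀ + τ_data·x̄)/(τ₀+τ_data), with τ₀=1/σ₀² and τ_data=n/σ².
Here τ₀ = 1/45.7 = 0.021882 and τ_data = 19/45.5 = 0.417582, so τ_n = 0.439464.
Rearranging for μ₀: μ₀ = (μ_n·τ_n − τ_data·x̄)/τ₀ = (-4.2212·0.439464 − 0.417582·-4.5) / 0.021882 = 0.024054/0.021882 ≈ 1.1.

μ₀ = 1.1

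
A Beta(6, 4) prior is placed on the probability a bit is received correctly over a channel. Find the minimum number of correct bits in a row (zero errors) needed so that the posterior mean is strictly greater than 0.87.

k = 21

After k correct bits and 0 errors the posterior is Beta(6+k, 4), with mean (6+k)/(6+4+k).
Set (6+k)/(10+k) > 0.87 and solve: k > (0.87·10 − 6)/(1 − 0.87) = 20.769.
The smallest integer exceeding 20.769 is 21.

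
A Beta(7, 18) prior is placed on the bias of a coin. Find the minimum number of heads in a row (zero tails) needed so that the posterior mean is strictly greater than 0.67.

k = 30

After k heads and 0 tails the posterior is Beta(7+k, 18), with mean (7+k)/(7+18+k).
Set (7+k)/(25+k) > 0.67 and solve: k > (0.67·25 − 7)/(1 − 0.67) = 29.545.
The smallest integer exceeding 29.545 is 30.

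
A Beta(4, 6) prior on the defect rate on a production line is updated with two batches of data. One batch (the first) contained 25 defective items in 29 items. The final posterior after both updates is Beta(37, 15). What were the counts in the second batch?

8 defective items and 5 good items

Sequential conjugate updates are equivalent to a single update on the pooled data, so total successes = posterior α − prior α and total failures = posterior β − prior β.
Total across both batches: 37−4=33 defective items, 15−6=9 good items.
Subtract the first batch: 33−25=8 defective items and 9−4=5 good items.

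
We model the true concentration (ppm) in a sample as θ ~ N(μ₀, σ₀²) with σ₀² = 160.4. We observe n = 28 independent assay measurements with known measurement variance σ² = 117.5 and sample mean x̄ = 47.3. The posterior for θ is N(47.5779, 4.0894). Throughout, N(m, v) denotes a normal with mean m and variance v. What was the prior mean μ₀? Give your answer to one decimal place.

With known observation variance, the Normal–Normal posterior has precision τ_n = τ₀ + n/σ² and mean μ_n = (τ₀μ₀ + (n/σ²)x̄)/τ_n.
Here τ₀ = 1/160.4 = 0.006234 and τ_data = 28/117.5 = 0.238298, so τ_n = 0.244532.
Rearranging for μ₀: μ₀ = (μ_n·τ_n − τ_data·x̄)/τ₀ = (47.5779·0.244532 − 0.238298·47.3) / 0.006234 = 0.362824/0.006234 ≈ 58.2.

μ₀ = 58.2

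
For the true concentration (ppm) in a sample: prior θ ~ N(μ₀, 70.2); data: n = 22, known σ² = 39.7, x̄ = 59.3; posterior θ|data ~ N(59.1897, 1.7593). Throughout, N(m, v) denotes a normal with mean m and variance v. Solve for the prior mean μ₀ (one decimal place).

With known observation variance, the Normal–Normal posterior has precision τ_n = τ₀ + n/σ² and mean μ_n = (τ₀μ₀ + (n/σ²)x̄)/τ_n.
Here τ₀ = 1/70.2 = 0.014245 and τ_data = 22/39.7 = 0.554156, so τ_n = 0.568401.
Rearranging for μ₀: μ₀ = (μ_n·τ_n − τ_data·x̄)/τ₀ = (59.1897·0.568401 − 0.554156·59.3) / 0.014245 = 0.782034/0.014245 ≈ 54.9.

μ₀ = 54.9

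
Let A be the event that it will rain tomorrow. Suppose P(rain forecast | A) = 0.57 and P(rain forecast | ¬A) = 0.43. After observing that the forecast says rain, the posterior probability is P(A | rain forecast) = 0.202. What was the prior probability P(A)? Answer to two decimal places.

P(A) = 0.16

In odds form, posterior odds = prior odds × likelihood ratio, so prior odds = posterior odds ÷ LR.
Posterior odds = 0.202/(1−0.202) = 0.2531. LR = 0.57/0.43 = 1.3256.
Prior odds = 0.2531/1.3256 = 0.1909, so P(A) = 0.1909/(1+0.1909) ≈ 0.16.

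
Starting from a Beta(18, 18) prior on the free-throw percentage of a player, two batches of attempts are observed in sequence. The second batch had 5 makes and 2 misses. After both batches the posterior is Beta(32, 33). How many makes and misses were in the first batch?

9 makes and 13 misses

Sequential conjugate updates are equivalent to a single update on the pooled data, so total successes = posterior α − prior α and total failures = posterior β − prior β.
Total across both batches: 32−18=14 makes, 33−18=15 misses.
Subtract the second batch: 14−5=9 makes and 15−2=13 misses.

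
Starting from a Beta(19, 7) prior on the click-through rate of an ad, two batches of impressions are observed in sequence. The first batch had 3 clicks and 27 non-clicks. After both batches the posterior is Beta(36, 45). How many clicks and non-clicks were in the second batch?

Because Beta–binomial updating is additive in the counts, the combined data contributed (α_post−α_prior, β_post−β_prior) successes and failures.
Total across both batches: 36−19=17 clicks, 45−7=38 non-clicks.
Subtract the first batch: 17−3=14 clicks and 38−27=11 non-clicks.

14 clicks and 11 non-clicks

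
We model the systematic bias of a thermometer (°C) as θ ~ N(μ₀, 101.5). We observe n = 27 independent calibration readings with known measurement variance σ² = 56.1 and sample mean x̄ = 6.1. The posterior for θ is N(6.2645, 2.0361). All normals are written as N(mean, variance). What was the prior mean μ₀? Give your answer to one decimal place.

μ₀ = 14.3

With known observation variance, the Normal–Normal posterior has precision τ_n = τ₀ + n/σ² and mean μ_n = (τ₀μ₀ + (n/σ²)x̄)/τ_n.
Here τ₀ = 1/101.5 = 0.009852 and τ_data = 27/56.1 = 0.481283, so τ_n = 0.491135.
Rearranging for μ₀: μ₀ = (μ_n·τ_n − τ_data·x̄)/τ₀ = (6.2645·0.491135 − 0.481283·6.1) / 0.009852 = 0.140889/0.009852 ≈ 14.3.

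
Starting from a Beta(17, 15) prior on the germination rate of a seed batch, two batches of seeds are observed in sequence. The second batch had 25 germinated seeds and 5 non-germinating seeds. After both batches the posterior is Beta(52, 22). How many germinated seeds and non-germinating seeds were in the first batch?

10 germinated seeds and 2 non-germinating seeds

Sequential conjugate updates are equivalent to a single update on the pooled data, so total successes = posterior α − prior α and total failures = posterior β − prior β.
Total across both batches: 52−17=35 germinated seeds, 22−15=7 non-germinating seeds.
Subtract the second batch: 35−25=10 germinated seeds and 7−5=2 non-germinating seeds.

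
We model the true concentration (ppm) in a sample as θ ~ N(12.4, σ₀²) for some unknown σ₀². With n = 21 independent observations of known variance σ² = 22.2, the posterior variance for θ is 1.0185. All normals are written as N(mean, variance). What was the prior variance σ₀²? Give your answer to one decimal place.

For the Normal–Normal model with known σ², precisions add: τ_n = τ₀ + n/σ².
So 1/σ₀² = 1/1.0185 − 21/22.2 = 0.981836 − 0.945946 = 0.035890.
Hence σ₀² = 1/0.035890 ≈ 27.9.

σ₀² = 27.9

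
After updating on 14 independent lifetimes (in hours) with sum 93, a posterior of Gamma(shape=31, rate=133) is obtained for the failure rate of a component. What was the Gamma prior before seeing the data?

For an exponential likelihood with a Gamma(α, β) prior on the rate, n observations with total T give posterior Gamma(α+n, β+T).
So α = 31 − 14 = 17 and β = 133 − 93 = 40.

Gamma(shape=17, rate=40)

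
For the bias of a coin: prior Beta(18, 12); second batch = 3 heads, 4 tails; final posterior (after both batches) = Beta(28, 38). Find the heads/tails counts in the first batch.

7 heads and 22 tails

Sequential conjugate updates are equivalent to a single update on the pooled data, so total successes = posterior α − prior α and total failures = posterior β − prior β.
Total across both batches: 28−18=10 heads, 38−12=26 tails.
Subtract the second batch: 10−3=7 heads and 26−4=22 tails.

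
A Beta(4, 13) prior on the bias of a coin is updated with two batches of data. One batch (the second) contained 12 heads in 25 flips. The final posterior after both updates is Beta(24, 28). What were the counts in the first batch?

8 heads and 2 tails

Because Beta–binomial updating is additive in the counts, the combined data contributed (α_post−α_prior, β_post−β_prior) successes and failures.
Total across both batches: 24−4=20 heads, 28−13=15 tails.
Subtract the second batch: 20−12=8 heads and 15−13=2 tails.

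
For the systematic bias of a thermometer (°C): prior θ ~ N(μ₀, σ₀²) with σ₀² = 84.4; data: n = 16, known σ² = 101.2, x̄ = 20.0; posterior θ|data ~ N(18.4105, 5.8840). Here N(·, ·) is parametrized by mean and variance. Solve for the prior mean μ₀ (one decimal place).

The posterior mean is a precision-weighted average: μ_n = (τ₀μ₀ + τ_data·x̄)/(τ₀+τ_data), with τ₀=1/σ₀² and τ_data=n/σ².
Here τ₀ = 1/84.4 = 0.011848 and τ_data = 16/101.2 = 0.158103, so τ_n = 0.169951.
Rearranging for μ₀: μ₀ = (μ_n·τ_n − τ_data·x̄)/τ₀ = (18.4105·0.169951 − 0.158103·20.0) / 0.011848 = -0.033177/0.011848 ≈ -2.8.

μ₀ = -2.8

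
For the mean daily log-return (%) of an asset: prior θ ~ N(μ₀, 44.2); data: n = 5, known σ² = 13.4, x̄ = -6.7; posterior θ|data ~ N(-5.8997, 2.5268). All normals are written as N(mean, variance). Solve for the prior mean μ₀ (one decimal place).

μ₀ = 7.3

With known observation variance, the Normal–Normal posterior has precision τ_n = τ₀ + n/σ² and mean μ_n = (τ₀μ₀ + (n/σ²)x̄)/τ_n.
Here τ₀ = 1/44.2 = 0.022624 and τ_data = 5/13.4 = 0.373134, so τ_n = 0.395758.
Rearranging for μ₀: μ₀ = (μ_n·τ_n − τ_data·x̄)/τ₀ = (-5.8997·0.395758 − 0.373134·-6.7) / 0.022624 = 0.165144/0.022624 ≈ 7.3.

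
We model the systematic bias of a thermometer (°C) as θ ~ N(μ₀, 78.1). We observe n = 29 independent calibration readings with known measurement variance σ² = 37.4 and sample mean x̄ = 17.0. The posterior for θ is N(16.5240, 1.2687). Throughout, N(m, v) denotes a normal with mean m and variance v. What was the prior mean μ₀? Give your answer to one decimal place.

μ₀ = -12.3

With known observation variance, the Normal–Normal posterior has precision τ_n = τ₀ + n/σ² and mean μ_n = (τ₀μ₀ + (n/σ²)x̄)/τ_n.
Here τ₀ = 1/78.1 = 0.012804 and τ_data = 29/37.4 = 0.775401, so τ_n = 0.788205.
Rearranging for μ₀: μ₀ = (μ_n·τ_n − τ_data·x̄)/τ₀ = (16.5240·0.788205 − 0.775401·17.0) / 0.012804 = -0.157518/0.012804 ≈ -12.3.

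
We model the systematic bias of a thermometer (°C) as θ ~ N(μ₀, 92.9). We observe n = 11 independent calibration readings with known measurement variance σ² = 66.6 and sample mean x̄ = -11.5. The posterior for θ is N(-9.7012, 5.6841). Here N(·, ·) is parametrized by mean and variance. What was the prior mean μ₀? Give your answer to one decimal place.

μ₀ = 17.9

With known observation variance, the Normal–Normal posterior has precision τ_n = τ₀ + n/σ² and mean μ_n = (τ₀μ₀ + (n/σ²)x̄)/τ_n.
Here τ₀ = 1/92.9 = 0.010764 and τ_data = 11/66.6 = 0.165165, so τ_n = 0.175929.
Rearranging for μ₀: μ₀ = (μ_n·τ_n − τ_data·x̄)/τ₀ = (-9.7012·0.175929 − 0.165165·-11.5) / 0.010764 = 0.192675/0.010764 ≈ 17.9.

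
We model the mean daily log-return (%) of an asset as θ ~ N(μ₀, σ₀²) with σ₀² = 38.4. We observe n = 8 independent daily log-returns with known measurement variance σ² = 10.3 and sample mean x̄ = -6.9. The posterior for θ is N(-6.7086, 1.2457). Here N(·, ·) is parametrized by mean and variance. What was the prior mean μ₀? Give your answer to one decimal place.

The posterior mean is a precision-weighted average: μ_n = (τ₀μ₀ + τ_data·x̄)/(τ₀+τ_data), with τ₀=1/σ₀² and τ_data=n/σ².
Here τ₀ = 1/38.4 = 0.026042 and τ_data = 8/10.3 = 0.776699, so τ_n = 0.802741.
Rearranging for μ₀: μ₀ = (μ_n·τ_n − τ_data·x̄)/τ₀ = (-6.7086·0.802741 − 0.776699·-6.9) / 0.026042 = -0.026045/0.026042 ≈ -1.0.

μ₀ = -1.0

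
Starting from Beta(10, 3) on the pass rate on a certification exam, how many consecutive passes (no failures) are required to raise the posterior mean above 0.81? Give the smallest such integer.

k = 3

After k passes and 0 failures the posterior is Beta(10+k, 3), with mean (10+k)/(10+3+k).
Set (10+k)/(13+k) > 0.81 and solve: k > (0.81·13 − 10)/(1 − 0.81) = 2.789.
The smallest integer exceeding 2.789 is 3, and checking k=3: (13)/(16) = 0.8125 > 0.81.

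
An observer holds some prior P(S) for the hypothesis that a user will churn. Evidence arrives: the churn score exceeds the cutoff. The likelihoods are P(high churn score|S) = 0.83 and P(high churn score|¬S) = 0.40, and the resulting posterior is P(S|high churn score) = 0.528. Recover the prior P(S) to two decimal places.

In odds form, posterior odds = prior odds × likelihood ratio, so prior odds = posterior odds ÷ LR.
Posterior odds = 0.528/(1−0.528) = 1.1186. LR = 0.83/0.40 = 2.0750.
Prior odds = 1.1186/2.0750 = 0.5391, so P(S) = 0.5391/(1+0.5391) ≈ 0.35.

P(S) = 0.35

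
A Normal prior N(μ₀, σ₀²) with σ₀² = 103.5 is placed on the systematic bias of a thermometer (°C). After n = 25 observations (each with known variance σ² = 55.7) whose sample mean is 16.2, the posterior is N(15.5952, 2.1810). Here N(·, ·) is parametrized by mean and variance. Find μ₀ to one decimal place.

μ₀ = -12.5

The posterior mean is a precision-weighted average: μ_n = (τ₀μ₀ + τ_data·x̄)/(τ₀+τ_data), with τ₀=1/σ₀² and τ_data=n/σ².
Here τ₀ = 1/103.5 = 0.009662 and τ_data = 25/55.7 = 0.448833, so τ_n = 0.458495.
Rearranging for μ₀: μ₀ = (μ_n·τ_n − τ_data·x̄)/τ₀ = (15.5952·0.458495 − 0.448833·16.2) / 0.009662 = -0.120773/0.009662 ≈ -12.5.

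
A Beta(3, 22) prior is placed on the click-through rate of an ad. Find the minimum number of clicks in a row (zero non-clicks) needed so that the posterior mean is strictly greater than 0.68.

k = 44

After k clicks and 0 non-clicks the posterior is Beta(3+k, 22), with mean (3+k)/(3+22+k).
Set (3+k)/(25+k) > 0.68 and solve: k > (0.68·25 − 3)/(1 − 0.68) = 43.750.
The smallest integer exceeding 43.750 is 44, and checking k=44: (47)/(69) = 0.6812 > 0.68.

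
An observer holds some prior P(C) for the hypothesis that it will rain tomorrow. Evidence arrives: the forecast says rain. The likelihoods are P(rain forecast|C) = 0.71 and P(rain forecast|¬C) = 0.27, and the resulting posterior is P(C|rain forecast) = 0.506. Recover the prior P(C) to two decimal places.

Bayes' rule in odds form gives O(C|E) = O(C)·[P(E|C)/P(E|¬C)], hence O(C) = O(C|E)/LR.
Posterior odds = 0.506/(1−0.506) = 1.0243. LR = 0.71/0.27 = 2.6296.
Prior odds = 1.0243/2.6296 = 0.3895, so P(C) = 0.3895/(1+0.3895) ≈ 0.28.

P(C) = 0.28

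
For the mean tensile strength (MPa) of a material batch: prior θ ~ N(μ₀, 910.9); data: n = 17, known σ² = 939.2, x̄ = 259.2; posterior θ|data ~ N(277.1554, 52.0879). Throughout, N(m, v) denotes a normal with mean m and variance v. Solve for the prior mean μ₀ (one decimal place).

μ₀ = 573.2

The posterior mean is a precision-weighted average: μ_n = (τ₀μ₀ + τ_data·x̄)/(τ₀+τ_data), with τ₀=1/σ₀² and τ_data=n/σ².
Here τ₀ = 1/910.9 = 0.001098 and τ_data = 17/939.2 = 0.018101, so τ_n = 0.019199.
Rearranging for μ₀: μ₀ = (μ_n·τ_n − τ_data·x̄)/τ₀ = (277.1554·0.019199 − 0.018101·259.2) / 0.001098 = 0.629327/0.001098 ≈ 573.2.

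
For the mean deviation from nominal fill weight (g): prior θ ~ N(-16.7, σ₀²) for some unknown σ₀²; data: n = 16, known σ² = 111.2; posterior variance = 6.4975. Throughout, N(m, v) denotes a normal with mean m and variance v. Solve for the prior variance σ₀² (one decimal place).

Posterior precision equals prior precision plus data precision: 1/σ_n² = 1/σ₀² + n/σ².
So 1/σ₀² = 1/6.4975 − 16/111.2 = 0.153905 − 0.143885 = 0.010020.
Hence σ₀² = 1/0.010020 ≈ 99.8.

σ₀² = 99.8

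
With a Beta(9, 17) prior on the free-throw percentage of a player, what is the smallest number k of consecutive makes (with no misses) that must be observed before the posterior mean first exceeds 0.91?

After k makes and 0 misses the posterior is Beta(9+k, 17), with mean (9+k)/(9+17+k).
Set (9+k)/(26+k) > 0.91 and solve: k > (0.91·26 − 9)/(1 − 0.91) = 162.889.
The smallest integer exceeding 162.889 is 163, and checking k=163: (172)/(189) = 0.9101 > 0.91.

k = 163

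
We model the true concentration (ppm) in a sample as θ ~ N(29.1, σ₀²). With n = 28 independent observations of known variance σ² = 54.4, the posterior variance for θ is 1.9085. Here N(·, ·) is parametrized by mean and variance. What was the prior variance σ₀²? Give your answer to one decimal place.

σ₀² = 107.9

Posterior precision equals prior precision plus data precision: 1/σ_n² = 1/σ₀² + n/σ².
So 1/σ₀² = 1/1.9085 − 28/54.4 = 0.523972 − 0.514706 = 0.009266.
Hence σ₀² = 1/0.009266 ≈ 107.9.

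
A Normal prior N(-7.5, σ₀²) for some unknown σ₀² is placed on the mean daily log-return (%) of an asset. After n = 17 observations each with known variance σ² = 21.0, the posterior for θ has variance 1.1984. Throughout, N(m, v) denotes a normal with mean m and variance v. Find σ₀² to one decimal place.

σ₀² = 40.1

Posterior precision equals prior precision plus data precision: 1/σ_n² = 1/σ₀² + n/σ².
So 1/σ₀² = 1/1.1984 − 17/21.0 = 0.834446 − 0.809524 = 0.024922.
Hence σ₀² = 1/0.024922 ≈ 40.1.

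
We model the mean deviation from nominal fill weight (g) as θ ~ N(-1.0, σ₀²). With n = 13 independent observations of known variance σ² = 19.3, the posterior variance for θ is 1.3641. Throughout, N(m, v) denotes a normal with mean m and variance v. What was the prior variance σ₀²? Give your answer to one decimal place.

σ₀² = 16.8

For the Normal–Normal model with known σ², precisions add: τ_n = τ₀ + n/σ².
So 1/σ₀² = 1/1.3641 − 13/19.3 = 0.733084 − 0.673575 = 0.059509.
Hence σ₀² = 1/0.059509 ≈ 16.8.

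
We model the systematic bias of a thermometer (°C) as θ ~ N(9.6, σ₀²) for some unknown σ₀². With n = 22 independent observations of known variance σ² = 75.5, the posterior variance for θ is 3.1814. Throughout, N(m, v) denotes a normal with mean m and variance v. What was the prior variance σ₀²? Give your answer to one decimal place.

σ₀² = 43.6

For the Normal–Normal model with known σ², precisions add: τ_n = τ₀ + n/σ².
So 1/σ₀² = 1/3.1814 − 22/75.5 = 0.314327 − 0.291391 = 0.022936.
Hence σ₀² = 1/0.022936 ≈ 43.6.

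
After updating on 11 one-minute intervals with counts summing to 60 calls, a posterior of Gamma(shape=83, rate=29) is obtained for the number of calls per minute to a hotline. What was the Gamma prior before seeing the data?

Gamma(shape=23, rate=18)

A Gamma(α, β) prior (rate parametrization) on a Poisson rate with n observations summing to S gives posterior Gamma(α+S, β+n).
So α = 83 − 60 = 23 and β = 29 − 11 = 18.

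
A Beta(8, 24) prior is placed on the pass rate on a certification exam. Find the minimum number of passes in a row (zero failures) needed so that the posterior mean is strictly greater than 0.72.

After k passes and 0 failures the posterior is Beta(8+k, 24), with mean (8+k)/(8+24+k).
Set (8+k)/(32+k) > 0.72 and solve: k > (0.72·32 − 8)/(1 − 0.72) = 53.714.
The smallest integer exceeding 53.714 is 54.

k = 54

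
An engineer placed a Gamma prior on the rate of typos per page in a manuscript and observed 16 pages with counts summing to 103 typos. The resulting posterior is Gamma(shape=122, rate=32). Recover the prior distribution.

A Gamma(α, β) prior (rate parametrization) on a Poisson rate with n observations summing to S gives posterior Gamma(α+S, β+n).
So α = 122 − 103 = 19 and β = 32 − 16 = 16.

Gamma(shape=19, rate=16)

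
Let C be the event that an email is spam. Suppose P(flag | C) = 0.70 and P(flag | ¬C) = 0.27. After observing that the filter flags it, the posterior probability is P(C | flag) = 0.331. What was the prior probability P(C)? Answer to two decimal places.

Bayes' rule in odds form gives O(C|E) = O(C)·[P(E|C)/P(E|¬C)], hence O(C) = O(C|E)/LR.
Posterior odds = 0.331/(1−0.331) = 0.4948. LR = 0.70/0.27 = 2.5926.
Prior odds = 0.4948/2.5926 = 0.1909, so P(C) = 0.1909/(1+0.1909) ≈ 0.16.

P(C) = 0.16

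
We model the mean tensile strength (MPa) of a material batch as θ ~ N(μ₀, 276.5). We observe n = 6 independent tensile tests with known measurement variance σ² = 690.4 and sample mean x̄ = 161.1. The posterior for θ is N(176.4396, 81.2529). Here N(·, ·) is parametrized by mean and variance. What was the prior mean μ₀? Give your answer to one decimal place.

With known observation variance, the Normal–Normal posterior has precision τ_n = τ₀ + n/σ² and mean μ_n = (τ₀μ₀ + (n/σ²)x̄)/τ_n.
Here τ₀ = 1/276.5 = 0.003617 and τ_data = 6/690.4 = 0.008691, so τ_n = 0.012308.
Rearranging for μ₀: μ₀ = (μ_n·τ_n − τ_data·x̄)/τ₀ = (176.4396·0.012308 − 0.008691·161.1) / 0.003617 = 0.771498/0.003617 ≈ 213.3.

μ₀ = 213.3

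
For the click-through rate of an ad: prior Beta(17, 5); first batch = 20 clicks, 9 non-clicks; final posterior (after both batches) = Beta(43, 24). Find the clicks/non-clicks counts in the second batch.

6 clicks and 10 non-clicks

Sequential conjugate updates are equivalent to a single update on the pooled data, so total successes = posterior α − prior α and total failures = posterior β − prior β.
Total across both batches: 43−17=26 clicks, 24−5=19 non-clicks.
Subtract the first batch: 26−20=6 clicks and 19−9=10 non-clicks.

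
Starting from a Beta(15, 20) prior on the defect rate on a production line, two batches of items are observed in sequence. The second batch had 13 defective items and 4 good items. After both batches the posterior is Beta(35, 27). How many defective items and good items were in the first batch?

7 defective items and 3 good items

Sequential conjugate updates are equivalent to a single update on the pooled data, so total successes = posterior α − prior α and total failures = posterior β − prior β.
Total across both batches: 35−15=20 defective items, 27−20=7 good items.
Subtract the second batch: 20−13=7 defective items and 7−4=3 good items.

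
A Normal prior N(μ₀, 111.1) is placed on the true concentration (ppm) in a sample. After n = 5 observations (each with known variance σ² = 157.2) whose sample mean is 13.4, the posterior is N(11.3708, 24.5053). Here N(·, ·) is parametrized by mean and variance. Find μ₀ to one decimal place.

With known observation variance, the Normal–Normal posterior has precision τ_n = τ₀ + n/σ² and mean μ_n = (τ₀μ₀ + (n/σ²)x̄)/τ_n.
Here τ₀ = 1/111.1 = 0.009001 and τ_data = 5/157.2 = 0.031807, so τ_n = 0.040808.
Rearranging for μ₀: μ₀ = (μ_n·τ_n − τ_data·x̄)/τ₀ = (11.3708·0.040808 − 0.031807·13.4) / 0.009001 = 0.037806/0.009001 ≈ 4.2.

μ₀ = 4.2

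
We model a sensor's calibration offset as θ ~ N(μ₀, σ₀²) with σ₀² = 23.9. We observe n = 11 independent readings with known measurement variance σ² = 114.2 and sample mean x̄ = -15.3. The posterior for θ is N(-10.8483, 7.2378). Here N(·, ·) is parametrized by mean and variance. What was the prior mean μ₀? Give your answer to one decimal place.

μ₀ = -0.6

The posterior mean is a precision-weighted average: μ_n = (τ₀μ₀ + τ_data·x̄)/(τ₀+τ_data), with τ₀=1/σ₀² and τ_data=n/σ².
Here τ₀ = 1/23.9 = 0.041841 and τ_data = 11/114.2 = 0.096322, so τ_n = 0.138163.
Rearranging for μ₀: μ₀ = (μ_n·τ_n − τ_data·x̄)/τ₀ = (-10.8483·0.138163 − 0.096322·-15.3) / 0.041841 = -0.025107/0.041841 ≈ -0.6.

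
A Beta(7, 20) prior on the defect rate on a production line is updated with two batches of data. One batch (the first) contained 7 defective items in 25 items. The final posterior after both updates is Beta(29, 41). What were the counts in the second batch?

Sequential conjugate updates are equivalent to a single update on the pooled data, so total successes = posterior α − prior α and total failures = posterior β − prior β.
Total across both batches: 29−7=22 defective items, 41−20=21 good items.
Subtract the first batch: 22−7=15 defective items and 21−18=3 good items.

15 defective items and 3 good items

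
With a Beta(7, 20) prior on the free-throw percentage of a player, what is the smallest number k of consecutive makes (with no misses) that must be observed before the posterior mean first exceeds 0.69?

After k makes and 0 misses the posterior is Beta(7+k, 20), with mean (7+k)/(7+20+k).
Set (7+k)/(27+k) > 0.69 and solve: k > (0.69·27 − 7)/(1 − 0.69) = 37.516.
The smallest integer exceeding 37.516 is 38.

k = 38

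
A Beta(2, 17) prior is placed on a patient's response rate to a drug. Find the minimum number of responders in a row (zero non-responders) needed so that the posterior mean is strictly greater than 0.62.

After k responders and 0 non-responders the posterior is Beta(2+k, 17), with mean (2+k)/(2+17+k).
Set (2+k)/(19+k) > 0.62 and solve: k > (0.62·19 − 2)/(1 − 0.62) = 25.737.
The smallest integer exceeding 25.737 is 26, and checking k=26: (28)/(45) = 0.6222 > 0.62.

k = 26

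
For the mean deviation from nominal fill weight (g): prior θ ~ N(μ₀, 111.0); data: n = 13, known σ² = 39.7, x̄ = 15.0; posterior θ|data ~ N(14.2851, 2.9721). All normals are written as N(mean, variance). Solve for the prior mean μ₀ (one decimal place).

μ₀ = -11.7

The posterior mean is a precision-weighted average: μ_n = (τ₀μ₀ + τ_data·x̄)/(τ₀+τ_data), with τ₀=1/σ₀² and τ_data=n/σ².
Here τ₀ = 1/111.0 = 0.009009 and τ_data = 13/39.7 = 0.327456, so τ_n = 0.336465.
Rearranging for μ₀: μ₀ = (μ_n·τ_n − τ_data·x̄)/τ₀ = (14.2851·0.336465 − 0.327456·15.0) / 0.009009 = -0.105404/0.009009 ≈ -11.7.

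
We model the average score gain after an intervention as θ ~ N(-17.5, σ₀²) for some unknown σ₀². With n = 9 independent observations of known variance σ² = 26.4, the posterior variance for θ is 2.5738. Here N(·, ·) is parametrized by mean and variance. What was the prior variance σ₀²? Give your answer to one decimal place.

Posterior precision equals prior precision plus data precision: 1/σ_n² = 1/σ₀² + n/σ².
So 1/σ₀² = 1/2.5738 − 9/26.4 = 0.388531 − 0.340909 = 0.047622.
Hence σ₀² = 1/0.047622 ≈ 21.0.

σ₀² = 21.0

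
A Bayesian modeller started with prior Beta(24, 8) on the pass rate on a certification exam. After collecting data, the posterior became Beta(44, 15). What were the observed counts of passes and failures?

20 passes and 7 failures

Under Beta–binomial conjugacy the posterior parameters are (α+s, β+f).
Match parameters: s=44−24=20, f=15−8=7.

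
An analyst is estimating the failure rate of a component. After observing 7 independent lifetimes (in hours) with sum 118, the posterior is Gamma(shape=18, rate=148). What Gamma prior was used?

Gamma(shape=11, rate=30)

For an exponential likelihood with a Gamma(α, β) prior on the rate, n observations with total T give posterior Gamma(α+n, β+T).
So α = 18 − 7 = 11 and β = 148 − 118 = 30.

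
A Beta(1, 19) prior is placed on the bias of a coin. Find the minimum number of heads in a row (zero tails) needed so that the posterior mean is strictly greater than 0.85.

k = 107

After k heads and 0 tails the posterior is Beta(1+k, 19), with mean (1+k)/(1+19+k).
Set (1+k)/(20+k) > 0.85 and solve: k > (0.85·20 − 1)/(1 − 0.85) = 106.667.
The smallest integer exceeding 106.667 is 107.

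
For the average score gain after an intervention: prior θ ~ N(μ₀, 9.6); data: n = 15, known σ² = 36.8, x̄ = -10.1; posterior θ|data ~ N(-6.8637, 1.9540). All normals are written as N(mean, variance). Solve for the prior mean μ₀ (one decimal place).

The posterior mean is a precision-weighted average: μ_n = (τ₀μ₀ + τ_data·x̄)/(τ₀+τ_data), with τ₀=1/σ₀² and τ_data=n/σ².
Here τ₀ = 1/9.6 = 0.104167 and τ_data = 15/36.8 = 0.407609, so τ_n = 0.511776.
Rearranging for μ₀: μ₀ = (μ_n·τ_n − τ_data·x̄)/τ₀ = (-6.8637·0.511776 − 0.407609·-10.1) / 0.104167 = 0.604174/0.104167 ≈ 5.8.

μ₀ = 5.8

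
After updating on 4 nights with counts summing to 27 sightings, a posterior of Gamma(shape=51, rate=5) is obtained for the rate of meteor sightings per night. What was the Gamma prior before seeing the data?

Gamma–Poisson conjugacy: posterior shape = α + Σxᵢ, posterior rate = β + n.
So α = 51 − 27 = 24 and β = 5 − 4 = 1.

Gamma(shape=24, rate=1)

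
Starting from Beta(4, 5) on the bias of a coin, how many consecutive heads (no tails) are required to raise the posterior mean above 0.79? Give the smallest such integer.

After k heads and 0 tails the posterior is Beta(4+k, 5), with mean (4+k)/(4+5+k).
Set (4+k)/(9+k) > 0.79 and solve: k > (0.79·9 − 4)/(1 − 0.79) = 14.810.
The smallest integer exceeding 14.810 is 15.

k = 15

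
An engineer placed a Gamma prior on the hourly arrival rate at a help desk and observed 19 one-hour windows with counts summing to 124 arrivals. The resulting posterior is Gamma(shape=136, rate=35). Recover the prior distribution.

Gamma(shape=12, rate=16)

A Gamma(α, β) prior (rate parametrization) on a Poisson rate with n observations summing to S gives posterior Gamma(α+S, β+n).
So α = 136 − 124 = 12 and β = 35 − 19 = 16.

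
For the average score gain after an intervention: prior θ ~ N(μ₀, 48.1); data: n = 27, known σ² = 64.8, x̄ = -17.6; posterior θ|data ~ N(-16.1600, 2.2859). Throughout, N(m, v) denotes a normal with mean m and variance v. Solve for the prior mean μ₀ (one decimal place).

μ₀ = 12.7

The posterior mean is a precision-weighted average: μ_n = (τ₀μ₀ + τ_data·x̄)/(τ₀+τ_data), with τ₀=1/σ₀² and τ_data=n/σ².
Here τ₀ = 1/48.1 = 0.020790 and τ_data = 27/64.8 = 0.416667, so τ_n = 0.437457.
Rearranging for μ₀: μ₀ = (μ_n·τ_n − τ_data·x̄)/τ₀ = (-16.1600·0.437457 − 0.416667·-17.6) / 0.020790 = 0.264034/0.020790 ≈ 12.7.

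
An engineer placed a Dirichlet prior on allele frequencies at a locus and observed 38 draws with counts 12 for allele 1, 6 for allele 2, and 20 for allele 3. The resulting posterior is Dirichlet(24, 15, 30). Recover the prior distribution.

For a Dirichlet(α) prior with multinomial counts c, the posterior is Dirichlet(α + c) componentwise.
Subtract each count from the matching posterior parameter: 24−12=12, 15−6=9, 30−20=10.

Dirichlet(12, 9, 10)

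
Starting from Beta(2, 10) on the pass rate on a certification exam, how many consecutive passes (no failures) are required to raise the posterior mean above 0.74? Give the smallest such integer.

k = 27

After k passes and 0 failures the posterior is Beta(2+k, 10), with mean (2+k)/(2+10+k).
Set (2+k)/(12+k) > 0.74 and solve: k > (0.74·12 − 2)/(1 − 0.74) = 26.462.
The smallest integer exceeding 26.462 is 27.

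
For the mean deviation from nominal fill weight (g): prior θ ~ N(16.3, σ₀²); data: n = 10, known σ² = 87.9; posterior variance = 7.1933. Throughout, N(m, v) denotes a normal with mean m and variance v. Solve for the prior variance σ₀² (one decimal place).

σ₀² = 39.6

Posterior precision equals prior precision plus data precision: 1/σ_n² = 1/σ₀² + n/σ².
So 1/σ₀² = 1/7.1933 − 10/87.9 = 0.139018 − 0.113766 = 0.025252.
Hence σ₀² = 1/0.025252 ≈ 39.6.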